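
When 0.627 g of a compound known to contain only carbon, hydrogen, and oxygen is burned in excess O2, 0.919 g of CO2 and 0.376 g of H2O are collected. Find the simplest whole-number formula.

mol C = 0.919 / 44.01 = 0.02088; mass C = 0.02088 × 12.01 = 0.2508 g
mol H = 2 × (0.376 / 18.02) = 0.04173; mass H = 0.04173 × 1.008 = 0.04207 g
mass O = 0.627 − (0.2929) = 0.3341 g → mol O = 0.02088
Ratios (÷ 0.02088): C 1.000, H 1.998, O 1.000
→ CH2O

CH2O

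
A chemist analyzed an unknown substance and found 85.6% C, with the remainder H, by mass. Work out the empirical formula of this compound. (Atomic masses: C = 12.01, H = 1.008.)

CH2

Assume 100 g: 85.6 g C, 14.4 g H.
n(C) = 85.6/12.01 = 7.127, n(H) = 14.4/1.008 = 14.29
Divide by the smallest (7.127 mol C): C 1.000, H 2.004
Ratio ≈ 1:2, so the empirical formula is CH2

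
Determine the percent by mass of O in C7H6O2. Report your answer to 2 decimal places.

26.20%

Molar mass = 7(12.01) + 6(1.008) + 2(16.00) = 122.118 g/mol
Mass of O per mole = 2 × 16.00 = 32.000 g
% O = 32.000 / 122.118 × 100 = 26.20%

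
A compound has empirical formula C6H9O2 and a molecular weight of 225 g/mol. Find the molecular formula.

Empirical-formula mass = 113.13 g/mol
n = 225 / 113.13 = 1.99 ≈ 2
Molecular formula = (C6H9O2)2 = C12H18O4

C12H18O4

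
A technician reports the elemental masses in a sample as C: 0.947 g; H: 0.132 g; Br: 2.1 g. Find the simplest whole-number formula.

C3H5Br

C: 0.947 g ÷ 12.01 g/mol = 0.07885 mol
H: 0.132 g ÷ 1.008 g/mol = 0.131 mol
Br: 2.1 g ÷ 79.90 g/mol = 0.02628 mol
Ratios (÷ 0.02628): C 3.000, H 4.982, Br 1.000
Ratio ≈ 3:5:1, so the empirical formula is C3H5Br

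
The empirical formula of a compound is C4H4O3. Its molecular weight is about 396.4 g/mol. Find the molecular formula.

C16H16O12

Empirical-formula mass = 100.07 g/mol
n = 396.4 / 100.07 = 3.96 ≈ 4
Molecular formula = (C4H4O3)4 = C16H16O12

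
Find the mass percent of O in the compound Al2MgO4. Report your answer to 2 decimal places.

44.98%

Molar mass = 2(26.98) + 1(24.31) + 4(16.00) = 142.270 g/mol
Mass of O per mole = 4 × 16.00 = 64.000 g
% O = 64.000 / 142.270 × 100 = 44.98%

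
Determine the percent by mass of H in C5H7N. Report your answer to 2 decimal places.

Molar mass = 5(12.01) + 7(1.008) + 1(14.01) = 81.116 g/mol
Mass of H per mole = 7 × 1.008 = 7.056 g
% H = 7.056 / 81.116 × 100 = 8.70%

8.70%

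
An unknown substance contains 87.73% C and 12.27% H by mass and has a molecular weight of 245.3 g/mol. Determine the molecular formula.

C18H30

Assume 100 g: 87.73 g C, 12.27 g H.
Moles — C: 87.73 / 12.01 = 7.305 mol; H: 12.27 / 1.008 = 12.17 mol
Divide by the smallest (7.305 mol C): C 1.000, H 1.666
Multiply by 3: C 3.00, H 5.00 → C3H5
Empirical-formula mass = 41.07 g/mol
n = 245.3 / 41.07 = 5.97 ≈ 6
Molecular formula = (C3H5)×6 = C18H30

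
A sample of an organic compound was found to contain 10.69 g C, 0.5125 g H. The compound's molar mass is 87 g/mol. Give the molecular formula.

n(C) = 10.69/12.01 = 0.8901, n(H) = 0.5125/1.008 = 0.5084
Ratios (÷ 0.5084): C 1.751, H 1.000
×4: C 7.00, H 4.00 → C7H4
Empirical-formula mass = 88.10 g/mol
n = 87 / 88.10 = 0.99 ≈ 1
Molecular formula = empirical formula = C7H4

C7H4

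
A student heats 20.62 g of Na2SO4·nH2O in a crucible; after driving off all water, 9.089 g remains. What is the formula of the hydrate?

Mass of water lost = 20.62 − 9.089 = 11.53 g → 11.53 / 18.02 = 0.6399 mol H2O
Molar mass of Na2SO4 = 142.05 g/mol → mol Na2SO4 = 9.089 / 142.05 = 0.06398
n = 0.6399 / 0.06398 = 10.00 ≈ 10 → Na2SO4·10H2O

Na2SO4·10H2O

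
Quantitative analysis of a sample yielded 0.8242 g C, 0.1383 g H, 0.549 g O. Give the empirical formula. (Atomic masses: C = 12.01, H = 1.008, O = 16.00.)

n(C) = 0.8242/12.01 = 0.06863, n(H) = 0.1383/1.008 = 0.1372, n(O) = 0.549/16.00 = 0.03431
Divide by the smallest (0.03431 mol O): C 2.000, H 3.999, O 1.000
≈ 2:4:1 → C2H4O

C2H4O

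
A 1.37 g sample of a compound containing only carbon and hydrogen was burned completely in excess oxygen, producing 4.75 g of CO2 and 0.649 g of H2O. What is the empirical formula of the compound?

mol C = 4.75 / 44.01 = 0.1079; mass C = 0.1079 × 12.01 = 1.296 g
mol H = 2 × (0.649 / 18.02) = 0.07203; mass H = 0.07203 × 1.008 = 0.07261 g
Smallest is H at 0.07203 mol; normalising gives C 1.498, H 1.000
×2: C 3.00, H 2.00 → C3H2

C3H2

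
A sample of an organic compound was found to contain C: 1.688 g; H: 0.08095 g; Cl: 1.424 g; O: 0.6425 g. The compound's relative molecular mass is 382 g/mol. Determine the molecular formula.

Moles — C: 1.688 / 12.01 = 0.1405 mol; H: 0.08095 / 1.008 = 0.08031 mol; Cl: 1.424 / 35.45 = 0.04017 mol; O: 0.6425 / 16.00 = 0.04016 mol
Smallest is O at 0.04016 mol; normalising gives C 3.500, H 2.000, Cl 1.000, O 1.000
Multiply by 2: C 7.00, H 4.00, Cl 2.00, O 2.00 → C7H4Cl2O2
Empirical-formula mass = 191.00 g/mol
n = 382 / 191.00 = 2.00 ≈ 2
Molecular formula = (C7H4Cl2O2)×2 = C14H8Cl4O4

C14H8Cl4O4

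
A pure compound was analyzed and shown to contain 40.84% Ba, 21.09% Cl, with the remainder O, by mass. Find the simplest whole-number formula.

BaCl2O8

Assume 100 g: 40.84 g Ba, 21.09 g Cl, 38.07 g O.
n(Ba) = 40.84/137.33 = 0.2974, n(Cl) = 21.09/35.45 = 0.5949, n(O) = 38.07/16.00 = 2.379
Smallest is Ba at 0.2974 mol; normalising gives Ba 1.000, Cl 2.001, O 8.001
Ratio ≈ 1:2:8, so the empirical formula is BaCl2O8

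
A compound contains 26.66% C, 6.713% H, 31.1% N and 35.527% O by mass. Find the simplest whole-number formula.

CH3NO

Assume 100 g: 26.66 g C, 6.713 g H, 31.1 g N, 35.527 g O.
Moles — C: 26.66 / 12.01 = 2.22 mol; H: 6.713 / 1.008 = 6.66 mol; N: 31.1 / 14.01 = 2.22 mol; O: 35.527 / 16.00 = 2.22 mol
Divide by the smallest (2.22 mol C): C 1.000, H 3.000, N 1.000, O 1.000
Ratio ≈ 1:3:1:1, so the empirical formula is CH3NO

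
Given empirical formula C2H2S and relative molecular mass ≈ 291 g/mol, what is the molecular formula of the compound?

Empirical-formula mass = 58.11 g/mol
n = 291 / 58.11 = 5.01 ≈ 5
Molecular formula = (C2H2S)5 = C10H10S5

C10H10S5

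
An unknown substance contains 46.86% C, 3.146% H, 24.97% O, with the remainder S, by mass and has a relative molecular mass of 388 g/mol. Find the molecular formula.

Assume 100 g: 46.86 g C, 3.146 g H, 24.97 g O, 25.024 g S.
C: 46.86 g ÷ 12.01 g/mol = 3.902 mol
H: 3.146 g ÷ 1.008 g/mol = 3.121 mol
O: 24.97 g ÷ 16.00 g/mol = 1.561 mol
S: 25.024 g ÷ 32.07 g/mol = 0.7803 mol
Ratios (÷ 0.7803): C 5.000, H 4.000, O 2.000, S 1.000
→ C5H4O2S
Empirical-formula mass = 128.15 g/mol
n = 388 / 128.15 = 3.03 ≈ 3
Molecular formula = (C5H4O2S)×3 = C15H12O6S3

C15H12O6S3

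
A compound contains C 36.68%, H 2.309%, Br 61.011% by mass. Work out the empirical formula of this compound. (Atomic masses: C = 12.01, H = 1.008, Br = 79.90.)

Assume 100 g: 36.68 g C, 2.309 g H, 61.011 g Br.
C: 36.68 g ÷ 12.01 g/mol = 3.054 mol
H: 2.309 g ÷ 1.008 g/mol = 2.291 mol
Br: 61.011 g ÷ 79.90 g/mol = 0.7636 mol
Ratios (÷ 0.7636): C 4.000, H 3.000, Br 1.000
→ C4H3Br

C4H3Br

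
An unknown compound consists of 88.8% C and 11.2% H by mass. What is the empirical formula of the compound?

Assume 100 g: 88.8 g C, 11.2 g H.
n(C) = 88.8/12.01 = 7.394, n(H) = 11.2/1.008 = 11.11
Divide by the smallest (7.394 mol C): C 1.000, H 1.503
Multiply by 2: C 2.00, H 3.01 → C2H3

C2H3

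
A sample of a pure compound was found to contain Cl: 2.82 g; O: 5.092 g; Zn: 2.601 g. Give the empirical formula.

Moles — Cl: 2.82 / 35.45 = 0.07955 mol; O: 5.092 / 16.00 = 0.3182 mol; Zn: 2.601 / 65.38 = 0.03978 mol
Ratios (÷ 0.03978): Cl 2.000, O 8.000, Zn 1.000
≈ 2:8:1 → Cl2O8Zn

Cl2O8Zn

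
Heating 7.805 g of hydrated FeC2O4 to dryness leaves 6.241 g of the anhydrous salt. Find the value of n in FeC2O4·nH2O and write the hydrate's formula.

Mass of water lost = 7.805 − 6.241 = 1.564 g → 1.564 / 18.02 = 0.08679 mol H2O
Molar mass of FeC2O4 = 143.87 g/mol → mol FeC2O4 = 6.241 / 143.87 = 0.04338
n = 0.08679 / 0.04338 = 2.00 ≈ 2 → FeC2O4·2H2O

FeC2O4·2H2O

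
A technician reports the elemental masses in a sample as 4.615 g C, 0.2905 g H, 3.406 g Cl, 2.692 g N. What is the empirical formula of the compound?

n(C) = 4.615/12.01 = 0.3843, n(H) = 0.2905/1.008 = 0.2882, n(Cl) = 3.406/35.45 = 0.09608, n(N) = 2.692/14.01 = 0.1921
Ratios (÷ 0.09608): C 3.999, H 3.000, Cl 1.000, N 2.000
≈ 4:3:1:2 → C4H3ClN2

C4H3ClN2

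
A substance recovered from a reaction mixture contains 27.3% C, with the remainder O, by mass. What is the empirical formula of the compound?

CO2

Assume 100 g: 27.3 g C, 72.7 g O.
C: 27.3 g ÷ 12.01 g/mol = 2.273 mol
O: 72.7 g ÷ 16.00 g/mol = 4.544 mol
Ratios (÷ 2.273): C 1.000, O 1.999
→ CO2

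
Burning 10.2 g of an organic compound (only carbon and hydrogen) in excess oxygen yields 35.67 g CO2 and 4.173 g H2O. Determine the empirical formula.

mol C = 35.67 / 44.01 = 0.8105; mass C = 0.8105 × 12.01 = 9.734 g
mol H = 2 × (4.173 / 18.02) = 0.4632; mass H = 0.4632 × 1.008 = 0.4669 g
Ratios (÷ 0.4632): C 1.750, H 1.000
Scaling by 4: C 7.00, H 4.00 → C7H4

C7H4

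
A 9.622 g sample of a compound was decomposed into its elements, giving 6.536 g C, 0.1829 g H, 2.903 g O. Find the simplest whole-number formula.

n(C) = 6.536/12.01 = 0.5442, n(H) = 0.1829/1.008 = 0.1814, n(O) = 2.903/16.00 = 0.1814
Divide by the smallest (0.1814 mol O): C 2.999, H 1.000, O 1.000
≈ 3:1:1 → C3HO

C3HO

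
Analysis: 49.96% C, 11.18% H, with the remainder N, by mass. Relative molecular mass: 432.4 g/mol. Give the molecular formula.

Assume 100 g: 49.96 g C, 11.18 g H, 38.86 g N.
Moles — C: 49.96 / 12.01 = 4.16 mol; H: 11.18 / 1.008 = 11.09 mol; N: 38.86 / 14.01 = 2.774 mol
Ratios (÷ 2.774): C 1.500, H 3.999, N 1.000
Multiply by 2: C 3.00, H 8.00, N 2.00 → C3H8N2
Empirical-formula mass = 72.11 g/mol
n = 432.4 / 72.11 = 6.00 ≈ 6
Molecular formula = (C3H8N2)×6 = C18H48N12

C18H48N12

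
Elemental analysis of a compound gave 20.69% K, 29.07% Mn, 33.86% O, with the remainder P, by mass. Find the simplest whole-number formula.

Assume 100 g: 20.69 g K, 29.07 g Mn, 33.86 g O, 16.38 g P.
Moles — K: 20.69 / 39.10 = 0.5292 mol; Mn: 29.07 / 54.94 = 0.5291 mol; O: 33.86 / 16.00 = 2.116 mol; P: 16.38 / 30.97 = 0.5289 mol
Smallest is P at 0.5289 mol; normalising gives K 1.000, Mn 1.000, O 4.001, P 1.000
Ratio ≈ 1:1:4:1, so the empirical formula is KMnO4P

KMnO4P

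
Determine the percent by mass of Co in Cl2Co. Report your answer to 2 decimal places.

Molar mass = 2(35.45) + 1(58.93) = 129.830 g/mol
Mass of Co per mole = 1 × 58.93 = 58.930 g
% Co = 58.930 / 129.830 × 100 = 45.39%

45.39%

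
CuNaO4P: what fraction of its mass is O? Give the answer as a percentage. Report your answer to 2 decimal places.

35.26%

Molar mass = 1(63.55) + 1(22.99) + 4(16.00) + 1(30.97) = 181.510 g/mol
Mass of O per mole = 4 × 16.00 = 64.000 g
% O = 64.000 / 181.510 × 100 = 35.26%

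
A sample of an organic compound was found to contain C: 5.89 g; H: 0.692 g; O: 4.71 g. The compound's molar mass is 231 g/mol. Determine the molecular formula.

C10H14O6

n(C) = 5.89/12.01 = 0.4904, n(H) = 0.692/1.008 = 0.6865, n(O) = 4.71/16.00 = 0.2944
Ratios (÷ 0.2944): C 1.666, H 2.332, O 1.000
×3: C 5.00, H 7.00, O 3.00 → C5H7O3
Empirical-formula mass = 115.11 g/mol
n = 231 / 115.11 = 2.01 ≈ 2
Molecular formula = (C5H7O3)×2 = C10H14O6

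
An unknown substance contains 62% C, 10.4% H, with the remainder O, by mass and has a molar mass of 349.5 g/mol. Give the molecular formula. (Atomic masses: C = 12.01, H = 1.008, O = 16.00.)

Assume 100 g: 62 g C, 10.4 g H, 27.6 g O.
C: 62 g ÷ 12.01 g/mol = 5.162 mol
H: 10.4 g ÷ 1.008 g/mol = 10.32 mol
O: 27.6 g ÷ 16.00 g/mol = 1.725 mol
Smallest is O at 1.725 mol; normalising gives C 2.993, H 5.981, O 1.000
≈ 3:6:1 → C3H6O
Empirical-formula mass = 58.08 g/mol
n = 349.5 / 58.08 = 6.02 ≈ 6
Molecular formula = (C3H6O)×6 = C18H36O6

C18H36O6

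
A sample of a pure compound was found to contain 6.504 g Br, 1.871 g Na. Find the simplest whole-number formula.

BrNa

Br: 6.504 g ÷ 79.90 g/mol = 0.0814 mol
Na: 1.871 g ÷ 22.99 g/mol = 0.08138 mol
Smallest is Na at 0.08138 mol; normalising gives Br 1.000, Na 1.000
Ratio ≈ 1:1, so the empirical formula is BrNa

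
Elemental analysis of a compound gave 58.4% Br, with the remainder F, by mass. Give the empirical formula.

BrF3

Assume 100 g: 58.4 g Br, 41.6 g F.
Moles — Br: 58.4 / 79.90 = 0.7309 mol; F: 41.6 / 19.00 = 2.189 mol
Ratios (÷ 0.7309): Br 1.000, F 2.996
Ratio ≈ 1:3, so the empirical formula is BrF3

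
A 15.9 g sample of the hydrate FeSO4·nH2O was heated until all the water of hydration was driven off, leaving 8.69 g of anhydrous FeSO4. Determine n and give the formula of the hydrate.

Mass of water lost = 15.9 − 8.69 = 7.21 g → 7.21 / 18.02 = 0.4001 mol H2O
Molar mass of FeSO4 = 151.92 g/mol → mol FeSO4 = 8.69 / 151.92 = 0.0572
n = 0.4001 / 0.0572 = 6.99 ≈ 7 → FeSO4·7H2O

FeSO4·7H2O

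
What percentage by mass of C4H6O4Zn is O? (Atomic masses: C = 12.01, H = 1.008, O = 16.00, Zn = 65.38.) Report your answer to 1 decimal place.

Molar mass = 4(12.01) + 6(1.008) + 4(16.00) + 1(65.38) = 183.468 g/mol
Mass of O per mole = 4 × 16.00 = 64.000 g
% O = 64.000 / 183.468 × 100 = 34.9%

34.9%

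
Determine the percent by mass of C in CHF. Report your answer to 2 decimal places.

37.51%

Molar mass = 1(12.01) + 1(1.008) + 1(19.00) = 32.018 g/mol
Mass of C per mole = 1 × 12.01 = 12.010 g
% C = 12.010 / 32.018 × 100 = 37.51%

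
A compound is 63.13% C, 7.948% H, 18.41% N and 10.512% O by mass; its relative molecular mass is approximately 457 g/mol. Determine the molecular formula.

Assume 100 g: 63.13 g C, 7.948 g H, 18.41 g N, 10.512 g O.
C: 63.13 g ÷ 12.01 g/mol = 5.256 mol
H: 7.948 g ÷ 1.008 g/mol = 7.885 mol
N: 18.41 g ÷ 14.01 g/mol = 1.314 mol
O: 10.512 g ÷ 16.00 g/mol = 0.657 mol
Ratios (÷ 0.657): C 8.001, H 12.001, N 2.000, O 1.000
→ C8H12N2O
Empirical-formula mass = 152.20 g/mol
n = 457 / 152.20 = 3.00 ≈ 3
Molecular formula = (C8H12N2O)×3 = C24H36N6O3

C24H36N6O3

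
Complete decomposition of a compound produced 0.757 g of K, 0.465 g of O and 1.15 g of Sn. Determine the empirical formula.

K: 0.757 g ÷ 39.10 g/mol = 0.01936 mol
O: 0.465 g ÷ 16.00 g/mol = 0.02906 mol
Sn: 1.15 g ÷ 118.71 g/mol = 0.009687 mol
Smallest is Sn at 0.009687 mol; normalising gives K 1.999, O 3.000, Sn 1.000
≈ 2:3:1 → K2O3Sn

K2O3Sn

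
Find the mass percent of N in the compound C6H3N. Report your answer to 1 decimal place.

15.7%

Molar mass = 6(12.01) + 3(1.008) + 1(14.01) = 89.094 g/mol
Mass of N per mole = 1 × 14.01 = 14.010 g
% N = 14.010 / 89.094 × 100 = 15.7%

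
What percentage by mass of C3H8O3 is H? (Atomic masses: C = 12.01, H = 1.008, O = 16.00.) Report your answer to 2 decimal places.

8.76%

Molar mass = 3(12.01) + 8(1.008) + 3(16.00) = 92.094 g/mol
Mass of H per mole = 8 × 1.008 = 8.064 g
% H = 8.064 / 92.094 × 100 = 8.76%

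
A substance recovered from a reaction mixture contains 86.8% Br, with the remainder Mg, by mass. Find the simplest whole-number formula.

Assume 100 g: 86.8 g Br, 13.2 g Mg.
Moles — Br: 86.8 / 79.90 = 1.086 mol; Mg: 13.2 / 24.31 = 0.543 mol
Smallest is Mg at 0.543 mol; normalising gives Br 2.001, Mg 1.000
Ratio ≈ 2:1, so the empirical formula is Br2Mg

Br2Mg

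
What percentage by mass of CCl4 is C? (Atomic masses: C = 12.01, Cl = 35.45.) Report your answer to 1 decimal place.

Molar mass = 1(12.01) + 4(35.45) = 153.810 g/mol
Mass of C per mole = 1 × 12.01 = 12.010 g
% C = 12.010 / 153.810 × 100 = 7.8%

7.8%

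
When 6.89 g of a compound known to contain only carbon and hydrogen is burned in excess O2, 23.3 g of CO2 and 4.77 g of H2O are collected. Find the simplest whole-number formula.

CH

mol C = 23.3 / 44.01 = 0.5294; mass C = 0.5294 × 12.01 = 6.358 g
mol H = 2 × (4.77 / 18.02) = 0.5294; mass H = 0.5294 × 1.008 = 0.5336 g
Ratios (÷ 0.5294): C 1.000, H 1.000
→ CH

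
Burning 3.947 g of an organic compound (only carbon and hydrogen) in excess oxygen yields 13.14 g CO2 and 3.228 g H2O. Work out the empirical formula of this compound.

mol C = 13.14 / 44.01 = 0.2986; mass C = 0.2986 × 12.01 = 3.586 g
mol H = 2 × (3.228 / 18.02) = 0.3583; mass H = 0.3583 × 1.008 = 0.3611 g
Ratios (÷ 0.2986): C 1.000, H 1.200
Scaling by 5: C 5.00, H 6.00 → C5H6

C5H6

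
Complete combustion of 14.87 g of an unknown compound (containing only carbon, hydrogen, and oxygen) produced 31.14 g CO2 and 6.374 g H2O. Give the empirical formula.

C2H2O

mol C = 31.14 / 44.01 = 0.7076; mass C = 0.7076 × 12.01 = 8.498 g
mol H = 2 × (6.374 / 18.02) = 0.7074; mass H = 0.7074 × 1.008 = 0.7131 g
mass O = 14.87 − (9.211) = 5.659 g → mol O = 0.3537
Smallest is O at 0.3537 mol; normalising gives C 2.001, H 2.000, O 1.000
→ C2H2O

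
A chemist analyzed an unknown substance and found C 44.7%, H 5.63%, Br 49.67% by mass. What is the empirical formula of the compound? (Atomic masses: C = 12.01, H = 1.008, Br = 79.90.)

C6H9Br

Assume 100 g: 44.7 g C, 5.63 g H, 49.67 g Br.
C: 44.7 g ÷ 12.01 g/mol = 3.722 mol
H: 5.63 g ÷ 1.008 g/mol = 5.585 mol
Br: 49.67 g ÷ 79.90 g/mol = 0.6217 mol
Divide by the smallest (0.6217 mol Br): C 5.987, H 8.985, Br 1.000
≈ 6:9:1 → C6H9Br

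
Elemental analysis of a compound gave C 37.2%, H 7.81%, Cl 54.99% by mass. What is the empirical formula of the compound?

Assume 100 g: 37.2 g C, 7.81 g H, 54.99 g Cl.
Moles — C: 37.2 / 12.01 = 3.097 mol; H: 7.81 / 1.008 = 7.748 mol; Cl: 54.99 / 35.45 = 1.551 mol
Divide by the smallest (1.551 mol Cl): C 1.997, H 4.995, Cl 1.000
≈ 2:5:1 → C2H5Cl

C2H5Cl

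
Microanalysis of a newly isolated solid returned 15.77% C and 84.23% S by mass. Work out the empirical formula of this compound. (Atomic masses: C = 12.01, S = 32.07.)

Assume 100 g: 15.77 g C, 84.23 g S.
Moles — C: 15.77 / 12.01 = 1.313 mol; S: 84.23 / 32.07 = 2.626 mol
Ratios (÷ 1.313): C 1.000, S 2.000
≈ 1:2 → CS2

CS2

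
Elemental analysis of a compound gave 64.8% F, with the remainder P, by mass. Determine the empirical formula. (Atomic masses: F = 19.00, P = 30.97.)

F3P

Assume 100 g: 64.8 g F, 35.2 g P.
Moles — F: 64.8 / 19.00 = 3.411 mol; P: 35.2 / 30.97 = 1.137 mol
Smallest is P at 1.137 mol; normalising gives F 3.001, P 1.000
Ratio ≈ 3:1, so the empirical formula is F3P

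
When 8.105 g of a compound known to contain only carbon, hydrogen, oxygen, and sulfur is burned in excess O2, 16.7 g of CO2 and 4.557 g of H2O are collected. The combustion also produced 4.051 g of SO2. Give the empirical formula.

mol C = 16.7 / 44.01 = 0.3795; mass C = 0.3795 × 12.01 = 4.557 g
mol H = 2 × (4.557 / 18.02) = 0.5058; mass H = 0.5058 × 1.008 = 0.5098 g
mol S = 4.051 / 64.07 = 0.06323; mass S = 2.028 g
mass O = 8.105 − (7.095) = 1.010 g → mol O = 0.06314
Ratios (÷ 0.06314): C 6.010, H 8.011, O 1.000, S 1.001
≈ 6:8:1:1 → C6H8OS

C6H8OS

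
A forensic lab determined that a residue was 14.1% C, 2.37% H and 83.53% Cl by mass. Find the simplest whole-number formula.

Assume 100 g: 14.1 g C, 2.37 g H, 83.53 g Cl.
C: 14.1 g ÷ 12.01 g/mol = 1.174 mol
H: 2.37 g ÷ 1.008 g/mol = 2.351 mol
Cl: 83.53 g ÷ 35.45 g/mol = 2.356 mol
Ratios (÷ 1.174): C 1.000, H 2.003, Cl 2.007
Ratio ≈ 1:2:2, so the empirical formula is CH2Cl2

CH2Cl2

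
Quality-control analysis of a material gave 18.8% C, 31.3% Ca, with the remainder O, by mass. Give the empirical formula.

C2CaO4

Assume 100 g: 18.8 g C, 31.3 g Ca, 49.9 g O.
C: 18.8 g ÷ 12.01 g/mol = 1.565 mol
Ca: 31.3 g ÷ 40.08 g/mol = 0.7809 mol
O: 49.9 g ÷ 16.00 g/mol = 3.119 mol
Ratios (÷ 0.7809): C 2.004, Ca 1.000, O 3.994
→ C2CaO4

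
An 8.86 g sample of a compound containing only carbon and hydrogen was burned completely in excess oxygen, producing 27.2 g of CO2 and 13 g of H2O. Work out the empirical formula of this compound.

mol C = 27.2 / 44.01 = 0.6180; mass C = 0.6180 × 12.01 = 7.423 g
mol H = 2 × (13 / 18.02) = 1.443; mass H = 1.443 × 1.008 = 1.454 g
Smallest is C at 0.618 mol; normalising gives C 1.000, H 2.335
×3: C 3.00, H 7.00 → C3H7

C3H7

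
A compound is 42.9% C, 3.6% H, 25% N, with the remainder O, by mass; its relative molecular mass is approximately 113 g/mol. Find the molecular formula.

C4H4N2O2

Assume 100 g: 42.9 g C, 3.6 g H, 25 g N, 28.5 g O.
Moles — C: 42.9 / 12.01 = 3.572 mol; H: 3.6 / 1.008 = 3.571 mol; N: 25 / 14.01 = 1.784 mol; O: 28.5 / 16.00 = 1.781 mol
Divide by the smallest (1.781 mol O): C 2.005, H 2.005, N 1.002, O 1.000
Ratio ≈ 2:2:1:1, so the empirical formula is C2H2NO
Empirical-formula mass = 56.05 g/mol
n = 113 / 56.05 = 2.02 ≈ 2
Molecular formula = (C2H2NO)×2 = C4H4N2O2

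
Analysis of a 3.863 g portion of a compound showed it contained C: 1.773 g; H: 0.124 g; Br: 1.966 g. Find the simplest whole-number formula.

Moles — C: 1.773 / 12.01 = 0.1476 mol; H: 0.124 / 1.008 = 0.123 mol; Br: 1.966 / 79.90 = 0.02461 mol
Smallest is Br at 0.02461 mol; normalising gives C 6.000, H 4.999, Br 1.000
→ C6H5Br

C6H5Br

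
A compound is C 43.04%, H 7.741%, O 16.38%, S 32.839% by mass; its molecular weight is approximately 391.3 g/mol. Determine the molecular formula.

Assume 100 g: 43.04 g C, 7.741 g H, 16.38 g O, 32.839 g S.
Moles — C: 43.04 / 12.01 = 3.584 mol; H: 7.741 / 1.008 = 7.68 mol; O: 16.38 / 16.00 = 1.024 mol; S: 32.839 / 32.07 = 1.024 mol
Ratios (÷ 1.024): C 3.501, H 7.501, O 1.000, S 1.000
Scaling by 2: C 7.00, H 15.00, O 2.00, S 2.00 → C7H15O2S2
Empirical-formula mass = 195.33 g/mol
n = 391.3 / 195.33 = 2.00 ≈ 2
Molecular formula = (C7H15O2S2)×2 = C14H30O4S4

C14H30O4S4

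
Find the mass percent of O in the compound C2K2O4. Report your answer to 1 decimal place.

Molar mass = 2(12.01) + 2(39.10) + 4(16.00) = 166.220 g/mol
Mass of O per mole = 4 × 16.00 = 64.000 g
% O = 64.000 / 166.220 × 100 = 38.5%

38.5%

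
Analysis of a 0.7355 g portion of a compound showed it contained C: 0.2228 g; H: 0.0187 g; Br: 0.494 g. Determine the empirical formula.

Moles — C: 0.2228 / 12.01 = 0.01855 mol; H: 0.0187 / 1.008 = 0.01855 mol; Br: 0.494 / 79.90 = 0.006183 mol
Divide by the smallest (0.006183 mol Br): C 3.000, H 3.001, Br 1.000
Ratio ≈ 3:3:1, so the empirical formula is C3H3Br

C3H3Br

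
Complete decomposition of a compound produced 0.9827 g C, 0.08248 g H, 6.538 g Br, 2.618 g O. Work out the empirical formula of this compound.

Moles — C: 0.9827 / 12.01 = 0.08182 mol; H: 0.08248 / 1.008 = 0.08183 mol; Br: 6.538 / 79.90 = 0.08183 mol; O: 2.618 / 16.00 = 0.1636 mol
Smallest is C at 0.08182 mol; normalising gives C 1.000, H 1.000, Br 1.000, O 2.000
→ CHBrO2

CHBrO2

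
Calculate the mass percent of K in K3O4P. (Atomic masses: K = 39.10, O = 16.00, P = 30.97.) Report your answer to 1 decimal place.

Molar mass = 3(39.10) + 4(16.00) + 1(30.97) = 212.270 g/mol
Mass of K per mole = 3 × 39.10 = 117.300 g
% K = 117.300 / 212.270 × 100 = 55.3%

55.3%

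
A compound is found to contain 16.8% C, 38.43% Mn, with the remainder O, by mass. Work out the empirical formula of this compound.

C2MnO4

Assume 100 g: 16.8 g C, 38.43 g Mn, 44.77 g O.
C: 16.8 g ÷ 12.01 g/mol = 1.399 mol
Mn: 38.43 g ÷ 54.94 g/mol = 0.6995 mol
O: 44.77 g ÷ 16.00 g/mol = 2.798 mol
Ratios (÷ 0.6995): C 2.000, Mn 1.000, O 4.000
Ratio ≈ 2:1:4, so the empirical formula is C2MnO4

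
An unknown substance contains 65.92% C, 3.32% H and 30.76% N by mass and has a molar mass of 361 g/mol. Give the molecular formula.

C20H12N8

Assume 100 g: 65.92 g C, 3.32 g H, 30.76 g N.
C: 65.92 g ÷ 12.01 g/mol = 5.489 mol
H: 3.32 g ÷ 1.008 g/mol = 3.294 mol
N: 30.76 g ÷ 14.01 g/mol = 2.196 mol
Ratios (÷ 2.196): C 2.500, H 1.500, N 1.000
×2: C 5.00, H 3.00, N 2.00 → C5H3N2
Empirical-formula mass = 91.09 g/mol
n = 361 / 91.09 = 3.96 ≈ 4
Molecular formula = (C5H3N2)×4 = C20H12N8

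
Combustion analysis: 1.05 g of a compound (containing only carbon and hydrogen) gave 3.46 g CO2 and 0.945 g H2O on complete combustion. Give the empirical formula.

mol C = 3.46 / 44.01 = 0.07862; mass C = 0.07862 × 12.01 = 0.9442 g
mol H = 2 × (0.945 / 18.02) = 0.1049; mass H = 0.1049 × 1.008 = 0.1057 g
Ratios (÷ 0.07862): C 1.000, H 1.334
Multiply by 3: C 3.00, H 4.00 → C3H4

C3H4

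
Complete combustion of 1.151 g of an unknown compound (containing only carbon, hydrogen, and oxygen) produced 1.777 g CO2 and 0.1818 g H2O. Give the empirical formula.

C2HO2

mol C = 1.777 / 44.01 = 0.04038; mass C = 0.04038 × 12.01 = 0.4849 g
mol H = 2 × (0.1818 / 18.02) = 0.02018; mass H = 0.02018 × 1.008 = 0.02034 g
mass O = 1.151 − (0.5053) = 0.6457 g → mol O = 0.04036
Divide by the smallest (0.02018 mol H): C 2.001, H 1.000, O 2.000
Ratio ≈ 2:1:2, so the empirical formula is C2HO2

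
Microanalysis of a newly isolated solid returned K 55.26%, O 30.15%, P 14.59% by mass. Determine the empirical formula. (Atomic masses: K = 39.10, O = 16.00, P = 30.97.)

K3O4P

Assume 100 g: 55.26 g K, 30.15 g O, 14.59 g P.
Moles — K: 55.26 / 39.10 = 1.413 mol; O: 30.15 / 16.00 = 1.884 mol; P: 14.59 / 30.97 = 0.4711 mol
Smallest is P at 0.4711 mol; normalising gives K 3.000, O 4.000, P 1.000
→ K3O4P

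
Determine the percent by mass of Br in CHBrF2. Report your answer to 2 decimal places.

Molar mass = 1(12.01) + 1(1.008) + 1(79.90) + 2(19.00) = 130.918 g/mol
Mass of Br per mole = 1 × 79.90 = 79.900 g
% Br = 79.900 / 130.918 × 100 = 61.03%

61.03%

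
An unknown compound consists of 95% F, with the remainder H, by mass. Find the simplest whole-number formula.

FH

Assume 100 g: 95 g F, 5 g H.
Moles — F: 95 / 19.00 = 5 mol; H: 5 / 1.008 = 4.96 mol
Smallest is H at 4.96 mol; normalising gives F 1.008, H 1.000
Ratio ≈ 1:1, so the empirical formula is FH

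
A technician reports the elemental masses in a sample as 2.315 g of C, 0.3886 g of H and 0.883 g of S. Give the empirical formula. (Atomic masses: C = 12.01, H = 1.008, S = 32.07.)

C7H14S

C: 2.315 g ÷ 12.01 g/mol = 0.1928 mol
H: 0.3886 g ÷ 1.008 g/mol = 0.3855 mol
S: 0.883 g ÷ 32.07 g/mol = 0.02753 mol
Smallest is S at 0.02753 mol; normalising gives C 7.001, H 14.002, S 1.000
≈ 7:14:1 → C7H14S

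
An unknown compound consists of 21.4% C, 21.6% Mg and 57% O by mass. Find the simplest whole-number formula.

C2MgO4

Assume 100 g: 21.4 g C, 21.6 g Mg, 57 g O.
Moles — C: 21.4 / 12.01 = 1.782 mol; Mg: 21.6 / 24.31 = 0.8885 mol; O: 57 / 16.00 = 3.562 mol
Smallest is Mg at 0.8885 mol; normalising gives C 2.005, Mg 1.000, O 4.009
→ C2MgO4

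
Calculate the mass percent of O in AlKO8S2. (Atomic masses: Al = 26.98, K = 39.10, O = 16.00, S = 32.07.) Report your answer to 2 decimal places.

49.57%

Molar mass = 1(26.98) + 1(39.10) + 8(16.00) + 2(32.07) = 258.220 g/mol
Mass of O per mole = 8 × 16.00 = 128.000 g
% O = 128.000 / 258.220 × 100 = 49.57%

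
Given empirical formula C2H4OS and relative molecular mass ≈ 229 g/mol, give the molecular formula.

C6H12O3S3

Empirical-formula mass = 76.12 g/mol
n = 229 / 76.12 = 3.01 ≈ 3
Molecular formula = (C2H4OS)3 = C6H12O3S3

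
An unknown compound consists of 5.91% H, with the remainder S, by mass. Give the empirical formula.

Assume 100 g: 5.91 g H, 94.09 g S.
H: 5.91 g ÷ 1.008 g/mol = 5.863 mol
S: 94.09 g ÷ 32.07 g/mol = 2.934 mol
Ratios (÷ 2.934): H 1.998, S 1.000
→ H2S

H2S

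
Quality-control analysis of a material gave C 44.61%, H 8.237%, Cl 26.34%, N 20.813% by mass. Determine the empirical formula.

Assume 100 g: 44.61 g C, 8.237 g H, 26.34 g Cl, 20.813 g N.
C: 44.61 g ÷ 12.01 g/mol = 3.714 mol
H: 8.237 g ÷ 1.008 g/mol = 8.172 mol
Cl: 26.34 g ÷ 35.45 g/mol = 0.743 mol
N: 20.813 g ÷ 14.01 g/mol = 1.486 mol
Smallest is Cl at 0.743 mol; normalising gives C 4.999, H 10.998, Cl 1.000, N 1.999
→ C5H11ClN2

C5H11ClN2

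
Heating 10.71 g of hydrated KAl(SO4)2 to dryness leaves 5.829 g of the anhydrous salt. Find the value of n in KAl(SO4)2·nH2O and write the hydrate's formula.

Mass of water lost = 10.71 − 5.829 = 4.881 g → 4.881 / 18.02 = 0.2709 mol H2O
Molar mass of KAl(SO4)2 = 258.22 g/mol → mol KAl(SO4)2 = 5.829 / 258.22 = 0.02257
n = 0.2709 / 0.02257 = 12.00 ≈ 12 → KAl(SO4)2·12H2O

KAl(SO4)2·12H2O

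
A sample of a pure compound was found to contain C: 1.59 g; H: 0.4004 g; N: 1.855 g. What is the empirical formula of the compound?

CH3N

C: 1.59 g ÷ 12.01 g/mol = 0.1324 mol
H: 0.4004 g ÷ 1.008 g/mol = 0.3972 mol
N: 1.855 g ÷ 14.01 g/mol = 0.1324 mol
Divide by the smallest (0.1324 mol C): C 1.000, H 3.000, N 1.000
Ratio ≈ 1:3:1, so the empirical formula is CH3N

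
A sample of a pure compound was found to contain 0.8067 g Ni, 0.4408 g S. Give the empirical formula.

NiS

Moles — Ni: 0.8067 / 58.69 = 0.01375 mol; S: 0.4408 / 32.07 = 0.01374 mol
Divide by the smallest (0.01374 mol S): Ni 1.000, S 1.000
→ NiS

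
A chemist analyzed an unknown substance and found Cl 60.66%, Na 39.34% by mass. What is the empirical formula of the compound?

ClNa

Assume 100 g: 60.66 g Cl, 39.34 g Na.
n(Cl) = 60.66/35.45 = 1.711, n(Na) = 39.34/22.99 = 1.711
Divide by the smallest (1.711 mol Cl): Cl 1.000, Na 1.000
≈ 1:1 → ClNa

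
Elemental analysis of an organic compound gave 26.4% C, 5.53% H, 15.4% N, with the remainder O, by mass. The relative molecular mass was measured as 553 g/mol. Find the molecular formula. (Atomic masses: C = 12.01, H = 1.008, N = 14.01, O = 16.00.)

C12H30N6O18

Assume 100 g: 26.4 g C, 5.53 g H, 15.4 g N, 52.67 g O.
Moles — C: 26.4 / 12.01 = 2.198 mol; H: 5.53 / 1.008 = 5.486 mol; N: 15.4 / 14.01 = 1.099 mol; O: 52.67 / 16.00 = 3.292 mol
Divide by the smallest (1.099 mol N): C 2.000, H 4.991, N 1.000, O 2.995
≈ 2:5:1:3 → C2H5NO3
Empirical-formula mass = 91.07 g/mol
n = 553 / 91.07 = 6.07 ≈ 6
Molecular formula = (C2H5NO3)×6 = C12H30N6O18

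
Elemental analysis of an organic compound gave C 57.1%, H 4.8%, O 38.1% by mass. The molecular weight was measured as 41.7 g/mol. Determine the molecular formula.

Assume 100 g: 57.1 g C, 4.8 g H, 38.1 g O.
C: 57.1 g ÷ 12.01 g/mol = 4.754 mol
H: 4.8 g ÷ 1.008 g/mol = 4.762 mol
O: 38.1 g ÷ 16.00 g/mol = 2.381 mol
Smallest is O at 2.381 mol; normalising gives C 1.997, H 2.000, O 1.000
≈ 2:2:1 → C2H2O
Empirical-formula mass = 42.04 g/mol
n = 41.7 / 42.04 = 0.99 ≈ 1
Molecular formula = empirical formula = C2H2O

C2H2O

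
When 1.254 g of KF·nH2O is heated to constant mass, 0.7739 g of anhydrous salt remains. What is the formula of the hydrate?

Mass of water lost = 1.254 − 0.7739 = 0.4801 g → 0.4801 / 18.02 = 0.02664 mol H2O
Molar mass of KF = 58.10 g/mol → mol KF = 0.7739 / 58.10 = 0.01332
n = 0.02664 / 0.01332 = 2.00 ≈ 2 → KF·2H2O

KF·2H2O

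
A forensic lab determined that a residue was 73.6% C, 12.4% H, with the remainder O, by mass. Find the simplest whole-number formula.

C7H14O

Assume 100 g: 73.6 g C, 12.4 g H, 14 g O.
Moles — C: 73.6 / 12.01 = 6.128 mol; H: 12.4 / 1.008 = 12.3 mol; O: 14 / 16.00 = 0.875 mol
Divide by the smallest (0.875 mol O): C 7.004, H 14.059, O 1.000
≈ 7:14:1 → C7H14O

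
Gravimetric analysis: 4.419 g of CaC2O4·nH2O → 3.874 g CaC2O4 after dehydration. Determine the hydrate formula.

CaC2O4·H2O

Mass of water lost = 4.419 − 3.874 = 0.545 g → 0.545 / 18.02 = 0.03024 mol H2O
Molar mass of CaC2O4 = 128.10 g/mol → mol CaC2O4 = 3.874 / 128.10 = 0.03024
n = 0.03024 / 0.03024 = 1.00 ≈ 1 → CaC2O4·H2O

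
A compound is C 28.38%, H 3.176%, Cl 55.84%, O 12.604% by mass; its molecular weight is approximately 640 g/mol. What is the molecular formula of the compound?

Assume 100 g: 28.38 g C, 3.176 g H, 55.84 g Cl, 12.604 g O.
n(C) = 28.38/12.01 = 2.363, n(H) = 3.176/1.008 = 3.151, n(Cl) = 55.84/35.45 = 1.575, n(O) = 12.604/16.00 = 0.7877
Ratios (÷ 0.7877): C 3.000, H 4.000, Cl 2.000, O 1.000
≈ 3:4:2:1 → C3H4Cl2O
Empirical-formula mass = 126.96 g/mol
n = 640 / 126.96 = 5.04 ≈ 5
Molecular formula = (C3H4Cl2O)×5 = C15H20Cl10O5

C15H20Cl10O5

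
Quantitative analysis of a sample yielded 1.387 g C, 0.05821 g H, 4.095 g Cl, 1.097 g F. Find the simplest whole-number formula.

C2HCl2F

C: 1.387 g ÷ 12.01 g/mol = 0.1155 mol
H: 0.05821 g ÷ 1.008 g/mol = 0.05775 mol
Cl: 4.095 g ÷ 35.45 g/mol = 0.1155 mol
F: 1.097 g ÷ 19.00 g/mol = 0.05774 mol
Ratios (÷ 0.05774): C 2.000, H 1.000, Cl 2.001, F 1.000
Ratio ≈ 2:1:2:1, so the empirical formula is C2HCl2F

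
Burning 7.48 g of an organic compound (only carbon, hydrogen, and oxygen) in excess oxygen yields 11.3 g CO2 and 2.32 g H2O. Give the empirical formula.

mol C = 11.3 / 44.01 = 0.2568; mass C = 0.2568 × 12.01 = 3.084 g
mol H = 2 × (2.32 / 18.02) = 0.2575; mass H = 0.2575 × 1.008 = 0.2596 g
mass O = 7.48 − (3.343) = 4.137 g → mol O = 0.2585
Ratios (÷ 0.2568): C 1.000, H 1.003, O 1.007
Ratio ≈ 1:1:1, so the empirical formula is CHO

CHO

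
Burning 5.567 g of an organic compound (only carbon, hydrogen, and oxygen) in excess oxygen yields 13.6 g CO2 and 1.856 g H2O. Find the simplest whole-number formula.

mol C = 13.6 / 44.01 = 0.3090; mass C = 0.3090 × 12.01 = 3.711 g
mol H = 2 × (1.856 / 18.02) = 0.2060; mass H = 0.2060 × 1.008 = 0.2076 g
mass O = 5.567 − (3.919) = 1.648 g → mol O = 0.1030
Smallest is O at 0.103 mol; normalising gives C 3.000, H 2.000, O 1.000
Ratio ≈ 3:2:1, so the empirical formula is C3H2O

C3H2O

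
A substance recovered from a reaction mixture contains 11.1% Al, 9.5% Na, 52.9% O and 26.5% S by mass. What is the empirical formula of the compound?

AlNaO8S2

Assume 100 g: 11.1 g Al, 9.5 g Na, 52.9 g O, 26.5 g S.
Al: 11.1 g ÷ 26.98 g/mol = 0.4114 mol
Na: 9.5 g ÷ 22.99 g/mol = 0.4132 mol
O: 52.9 g ÷ 16.00 g/mol = 3.306 mol
S: 26.5 g ÷ 32.07 g/mol = 0.8263 mol
Divide by the smallest (0.4114 mol Al): Al 1.000, Na 1.004, O 8.036, S 2.008
≈ 1:1:8:2 → AlNaO8S2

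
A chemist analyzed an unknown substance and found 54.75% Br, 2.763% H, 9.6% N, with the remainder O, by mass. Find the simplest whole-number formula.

BrH4NO3

Assume 100 g: 54.75 g Br, 2.763 g H, 9.6 g N, 32.887 g O.
Br: 54.75 g ÷ 79.90 g/mol = 0.6852 mol
H: 2.763 g ÷ 1.008 g/mol = 2.741 mol
N: 9.6 g ÷ 14.01 g/mol = 0.6852 mol
O: 32.887 g ÷ 16.00 g/mol = 2.055 mol
Divide by the smallest (0.6852 mol N): Br 1.000, H 4.000, N 1.000, O 3.000
Ratio ≈ 1:4:1:3, so the empirical formula is BrH4NO3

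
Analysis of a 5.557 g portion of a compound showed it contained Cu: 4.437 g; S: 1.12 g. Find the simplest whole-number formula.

Cu2S

Cu: 4.437 g ÷ 63.55 g/mol = 0.06982 mol
S: 1.12 g ÷ 32.07 g/mol = 0.03492 mol
Divide by the smallest (0.03492 mol S): Cu 1.999, S 1.000
Ratio ≈ 2:1, so the empirical formula is Cu2S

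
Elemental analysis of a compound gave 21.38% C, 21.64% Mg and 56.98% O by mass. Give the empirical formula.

C2MgO4

Assume 100 g: 21.38 g C, 21.64 g Mg, 56.98 g O.
C: 21.38 g ÷ 12.01 g/mol = 1.78 mol
Mg: 21.64 g ÷ 24.31 g/mol = 0.8902 mol
O: 56.98 g ÷ 16.00 g/mol = 3.561 mol
Divide by the smallest (0.8902 mol Mg): C 2.000, Mg 1.000, O 4.001
≈ 2:1:4 → C2MgO4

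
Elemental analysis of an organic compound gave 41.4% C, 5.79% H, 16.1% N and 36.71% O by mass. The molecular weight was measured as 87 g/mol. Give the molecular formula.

C3H5NO2

Assume 100 g: 41.4 g C, 5.79 g H, 16.1 g N, 36.71 g O.
Moles — C: 41.4 / 12.01 = 3.447 mol; H: 5.79 / 1.008 = 5.744 mol; N: 16.1 / 14.01 = 1.149 mol; O: 36.71 / 16.00 = 2.294 mol
Smallest is N at 1.149 mol; normalising gives C 3.000, H 4.998, N 1.000, O 1.997
Ratio ≈ 3:5:1:2, so the empirical formula is C3H5NO2
Empirical-formula mass = 87.08 g/mol
n = 87 / 87.08 = 1.00 ≈ 1
Molecular formula = empirical formula = C3H5NO2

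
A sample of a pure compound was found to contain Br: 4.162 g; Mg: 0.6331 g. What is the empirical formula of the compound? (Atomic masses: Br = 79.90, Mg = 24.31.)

Br2Mg

Moles — Br: 4.162 / 79.90 = 0.05209 mol; Mg: 0.6331 / 24.31 = 0.02604 mol
Smallest is Mg at 0.02604 mol; normalising gives Br 2.000, Mg 1.000
Ratio ≈ 2:1, so the empirical formula is Br2Mg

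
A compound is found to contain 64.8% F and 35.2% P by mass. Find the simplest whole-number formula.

F3P

Assume 100 g: 64.8 g F, 35.2 g P.
F: 64.8 g ÷ 19.00 g/mol = 3.411 mol
P: 35.2 g ÷ 30.97 g/mol = 1.137 mol
Smallest is P at 1.137 mol; normalising gives F 3.001, P 1.000
≈ 3:1 → F3P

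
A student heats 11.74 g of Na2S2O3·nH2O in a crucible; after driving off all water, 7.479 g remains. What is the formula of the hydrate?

Na2S2O3·5H2O

Mass of water lost = 11.74 − 7.479 = 4.261 g → 4.261 / 18.02 = 0.2365 mol H2O
Molar mass of Na2S2O3 = 158.12 g/mol → mol Na2S2O3 = 7.479 / 158.12 = 0.0473
n = 0.2365 / 0.0473 = 5.00 ≈ 5 → Na2S2O3·5H2O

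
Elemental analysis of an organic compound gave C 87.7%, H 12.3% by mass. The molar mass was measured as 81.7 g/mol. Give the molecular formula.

C6H10

Assume 100 g: 87.7 g C, 12.3 g H.
n(C) = 87.7/12.01 = 7.302, n(H) = 12.3/1.008 = 12.2
Smallest is C at 7.302 mol; normalising gives C 1.000, H 1.671
×3: C 3.00, H 5.01 → C3H5
Empirical-formula mass = 41.07 g/mol
n = 81.7 / 41.07 = 1.99 ≈ 2
Molecular formula = (C3H5)×2 = C6H10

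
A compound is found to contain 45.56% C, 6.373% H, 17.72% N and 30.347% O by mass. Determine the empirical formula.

Assume 100 g: 45.56 g C, 6.373 g H, 17.72 g N, 30.347 g O.
Moles — C: 45.56 / 12.01 = 3.794 mol; H: 6.373 / 1.008 = 6.322 mol; N: 17.72 / 14.01 = 1.265 mol; O: 30.347 / 16.00 = 1.897 mol
Ratios (÷ 1.265): C 2.999, H 4.999, N 1.000, O 1.500
Multiply by 2: C 6.00, H 10.00, N 2.00, O 3.00 → C6H10N2O3

C6H10N2O3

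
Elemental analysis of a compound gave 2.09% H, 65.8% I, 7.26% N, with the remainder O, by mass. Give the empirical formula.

Assume 100 g: 2.09 g H, 65.8 g I, 7.26 g N, 24.85 g O.
n(H) = 2.09/1.008 = 2.073, n(I) = 65.8/126.90 = 0.5185, n(N) = 7.26/14.01 = 0.5182, n(O) = 24.85/16.00 = 1.553
Divide by the smallest (0.5182 mol N): H 4.001, I 1.001, N 1.000, O 2.997
Ratio ≈ 4:1:1:3, so the empirical formula is H4INO3

H4INO3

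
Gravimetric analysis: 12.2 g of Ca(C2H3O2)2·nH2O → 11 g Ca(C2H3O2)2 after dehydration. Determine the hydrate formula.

Mass of water lost = 12.2 − 11 = 1.2 g → 1.2 / 18.02 = 0.06659 mol H2O
Molar mass of Ca(C2H3O2)2 = 158.17 g/mol → mol Ca(C2H3O2)2 = 11 / 158.17 = 0.06955
n = 0.06659 / 0.06955 = 0.96 ≈ 1 → Ca(C2H3O2)2·H2O

Ca(C2H3O2)2·H2O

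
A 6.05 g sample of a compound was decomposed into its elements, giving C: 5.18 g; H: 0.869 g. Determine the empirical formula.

n(C) = 5.18/12.01 = 0.4313, n(H) = 0.869/1.008 = 0.8621
Divide by the smallest (0.4313 mol C): C 1.000, H 1.999
Ratio ≈ 1:2, so the empirical formula is CH2

CH2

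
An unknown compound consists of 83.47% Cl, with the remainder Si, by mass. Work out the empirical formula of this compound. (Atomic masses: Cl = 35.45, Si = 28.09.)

Cl4Si

Assume 100 g: 83.47 g Cl, 16.53 g Si.
n(Cl) = 83.47/35.45 = 2.355, n(Si) = 16.53/28.09 = 0.5885
Ratios (÷ 0.5885): Cl 4.001, Si 1.000
≈ 4:1 → Cl4Si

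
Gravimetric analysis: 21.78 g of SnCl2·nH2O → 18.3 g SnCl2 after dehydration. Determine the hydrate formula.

SnCl2·2H2O

Mass of water lost = 21.78 − 18.3 = 3.48 g → 3.48 / 18.02 = 0.1931 mol H2O
Molar mass of SnCl2 = 189.61 g/mol → mol SnCl2 = 18.3 / 189.61 = 0.09651
n = 0.1931 / 0.09651 = 2.00 ≈ 2 → SnCl2·2H2O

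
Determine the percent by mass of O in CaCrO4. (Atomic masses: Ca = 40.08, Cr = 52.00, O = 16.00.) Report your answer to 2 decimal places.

41.00%

Molar mass = 1(40.08) + 1(52.00) + 4(16.00) = 156.080 g/mol
Mass of O per mole = 4 × 16.00 = 64.000 g
% O = 64.000 / 156.080 × 100 = 41.00%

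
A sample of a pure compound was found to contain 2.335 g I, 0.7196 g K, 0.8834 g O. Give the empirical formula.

IKO3

Moles — I: 2.335 / 126.90 = 0.0184 mol; K: 0.7196 / 39.10 = 0.0184 mol; O: 0.8834 / 16.00 = 0.05521 mol
Divide by the smallest (0.0184 mol I): I 1.000, K 1.000, O 3.001
≈ 1:1:3 → IKO3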